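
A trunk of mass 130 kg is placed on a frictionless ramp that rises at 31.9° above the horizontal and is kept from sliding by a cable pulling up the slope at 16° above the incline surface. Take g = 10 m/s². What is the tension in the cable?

T ≈ 715 N

Take axes along and perpendicular to the incline. Weight components: W sin 31.9° = 687 N down-slope, W cos 31.9° = 1104 N into the surface.
Along incline: T cos 16° = W sin 31.9° → T = 714.7 N.
Perpendicular: N = W cos 31.9° − T sin 16° = 906.7 N.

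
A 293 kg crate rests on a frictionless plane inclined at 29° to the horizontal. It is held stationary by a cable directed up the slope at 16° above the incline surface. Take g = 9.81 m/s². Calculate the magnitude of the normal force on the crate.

N ≈ 2110 N

Take axes along and perpendicular to the incline. Weight components: W sin 29° = 1394 N down-slope, W cos 29° = 2514 N into the surface.
Along incline: T cos 16° = W sin 29° → T = 1450 N.
Perpendicular: N = W cos 29° − T sin 16° = 2114 N.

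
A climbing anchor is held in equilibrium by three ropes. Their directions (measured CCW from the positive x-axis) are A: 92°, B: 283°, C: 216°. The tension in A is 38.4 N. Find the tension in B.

T_B ≈ 34.6 N

Resolve: ΣF_x = 38.4 cos 92° + T_B cos 283° + T_C cos 216° = 0.
        ΣF_y = 38.4 sin 92° + T_B sin 283° + T_C sin 216° = 0.
The known terms sum to (-1.34, 38.38) N, so 0.2250 T_B − 0.8090 T_C = 1.34 and -0.9744 T_B − 0.5878 T_C = -38.38.
Solving simultaneously: T_B = 34.58 N, T_C = 7.960 N.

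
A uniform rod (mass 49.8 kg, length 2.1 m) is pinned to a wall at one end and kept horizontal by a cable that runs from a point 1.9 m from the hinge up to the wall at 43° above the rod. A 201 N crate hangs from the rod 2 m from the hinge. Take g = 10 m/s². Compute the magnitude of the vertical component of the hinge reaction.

Take torques about the hinge: T sin 43° · 1.9 = 49.8×10×1.05 + 201×2 = 924.9 N·m.
So T = 924.9 / (0.6820 × 1.9) = 713.77 N.
ΣF_y = 0: H_y = (49.8×10 + 201) − T sin 43° = 699 − 486.79 = 212.21 N.

|H_y| ≈ 212 N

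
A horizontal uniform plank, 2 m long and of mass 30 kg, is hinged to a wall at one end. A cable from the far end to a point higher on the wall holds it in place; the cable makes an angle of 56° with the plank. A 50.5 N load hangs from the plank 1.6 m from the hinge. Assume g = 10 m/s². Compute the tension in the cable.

T ≈ 230 N

Take torques about the hinge: T sin 56° · 2 = 30×10×1 + 50.5×1.6 = 380.8 N·m.
So T = 380.8 / (0.8290 × 2) = 229.66 N.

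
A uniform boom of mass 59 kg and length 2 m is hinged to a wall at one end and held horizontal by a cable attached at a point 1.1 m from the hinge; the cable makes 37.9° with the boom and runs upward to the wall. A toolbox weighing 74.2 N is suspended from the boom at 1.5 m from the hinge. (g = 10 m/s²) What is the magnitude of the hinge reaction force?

Take torques about the hinge: T sin 37.9° · 1.1 = 59×10×1 + 74.2×1.5 = 701.3 N·m.
So T = 701.3 / (0.6143 × 1.1) = 1037.9 N.
ΣF_x = 0: H_x = T cos 37.9° = 818.96 N.
ΣF_y = 0: H_y = (59×10 + 74.2) − T sin 37.9° = 664.2 − 637.55 = 26.655 N.
|H| = √(H_x² + H_y²) = √((818.96)² + (26.655)²) = 819.4 N.

|H| ≈ 819 N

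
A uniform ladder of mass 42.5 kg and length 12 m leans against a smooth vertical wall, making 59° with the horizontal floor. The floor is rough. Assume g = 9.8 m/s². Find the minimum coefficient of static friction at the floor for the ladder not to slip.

ΣF_y = 0: N_floor = 42.5×9.8 = 416.5 N.
Torques about the foot: N_wall · 12 sin 59° = 42.5×9.8×6 cos 59° → N_wall = 125.13 N.
ΣF_x = 0: f_floor = N_wall = 125.13 N.
μ_min = f_floor / N_floor = 125.13 / 416.5 = 0.3004.

μ_min ≈ 0.300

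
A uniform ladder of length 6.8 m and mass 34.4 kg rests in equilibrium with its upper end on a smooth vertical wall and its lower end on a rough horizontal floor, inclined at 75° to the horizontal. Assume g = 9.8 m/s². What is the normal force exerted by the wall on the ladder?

Torques about the foot: N_wall · 6.8 sin 75° = 34.4×9.8×3.4 cos 75° → N_wall = 45.166 N.

N_wall ≈ 45.2 N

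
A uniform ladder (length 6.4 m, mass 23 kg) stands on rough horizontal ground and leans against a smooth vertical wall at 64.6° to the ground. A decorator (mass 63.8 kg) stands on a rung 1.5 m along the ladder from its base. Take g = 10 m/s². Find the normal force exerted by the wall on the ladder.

N_wall ≈ 126 N

Torques about the foot: N_wall · 6.4 sin 64.6° = 23×10×3.2 cos 64.6° + 63.8×10×1.5 cos 64.6° → N_wall = 125.61 N.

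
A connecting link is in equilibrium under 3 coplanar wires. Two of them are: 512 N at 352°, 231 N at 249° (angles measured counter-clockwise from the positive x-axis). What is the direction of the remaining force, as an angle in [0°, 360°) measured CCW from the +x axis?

θ ≈ 146°

Sum the known components: ΣF_x = 424.2 N, ΣF_y = -286.9 N.
For equilibrium the remaining force must supply (−ΣF_x, −ΣF_y) = (-424.2, 286.9) N.
Magnitude = √((-424.2)² + (286.9)²) = 512.1 N; direction = atan2(286.9, -424.2) = 145.9°.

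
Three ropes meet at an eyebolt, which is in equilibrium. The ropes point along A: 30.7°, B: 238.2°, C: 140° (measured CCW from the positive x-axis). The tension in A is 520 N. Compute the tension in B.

T_B ≈ 496 N

Resolve: ΣF_x = 520 cos 30.7° + T_B cos 238.2° + T_C cos 140° = 0.
        ΣF_y = 520 sin 30.7° + T_B sin 238.2° + T_C sin 140° = 0.
The known terms sum to (447.1, 265.5) N, so -0.5270 T_B − 0.7660 T_C = -447.1 and -0.8499 T_B + 0.6428 T_C = -265.5.
Solving simultaneously: T_B = 495.8 N, T_C = 242.6 N.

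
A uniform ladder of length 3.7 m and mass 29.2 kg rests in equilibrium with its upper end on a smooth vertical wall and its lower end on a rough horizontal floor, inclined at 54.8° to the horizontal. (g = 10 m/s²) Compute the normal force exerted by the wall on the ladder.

Torques about the foot: N_wall · 3.7 sin 54.8° = 29.2×10×1.85 cos 54.8° → N_wall = 102.99 N.

N_wall ≈ 103 N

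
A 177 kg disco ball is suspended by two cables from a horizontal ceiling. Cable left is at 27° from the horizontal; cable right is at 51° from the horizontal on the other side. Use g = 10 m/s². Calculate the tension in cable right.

Weight W = 177 × 10 = 1770 N acts straight down.
Horizontal: T_left cos 27° = T_right cos 51°  →  T_left = 0.7063 T_right.
Vertical: T_left sin 27° + T_right sin 51° = 1770.
Substituting the horizontal relation into the vertical equation gives 1.098 T_right = 1770, so T_right = 1612 N.

T_right ≈ 1610 N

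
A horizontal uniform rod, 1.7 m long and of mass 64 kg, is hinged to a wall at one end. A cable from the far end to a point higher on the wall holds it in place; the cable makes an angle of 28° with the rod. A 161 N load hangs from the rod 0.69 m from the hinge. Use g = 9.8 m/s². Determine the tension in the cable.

T ≈ 807 N

Take torques about the hinge: T sin 28° · 1.7 = 64×9.8×0.85 + 161×0.69 = 644.21 N·m.
So T = 644.21 / (0.4695 × 1.7) = 807.18 N.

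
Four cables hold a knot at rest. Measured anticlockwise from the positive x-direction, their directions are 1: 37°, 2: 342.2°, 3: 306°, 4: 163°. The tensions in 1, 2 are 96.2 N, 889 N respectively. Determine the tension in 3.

T_3 ≈ 109 N

Resolve: ΣF_x = 96.2 cos 37° + 889 cos 342.2° + T_3 cos 306° + T_4 cos 163° = 0.
        ΣF_y = 96.2 sin 37° + 889 sin 342.2° + T_3 sin 306° + T_4 sin 163° = 0.
The known terms sum to (923.3, -213.9) N, so 0.5878 T_3 − 0.9563 T_4 = -923.3 and -0.8090 T_3 + 0.2924 T_4 = 213.9.
Solving simultaneously: T_3 = 108.7 N, T_4 = 1032 N.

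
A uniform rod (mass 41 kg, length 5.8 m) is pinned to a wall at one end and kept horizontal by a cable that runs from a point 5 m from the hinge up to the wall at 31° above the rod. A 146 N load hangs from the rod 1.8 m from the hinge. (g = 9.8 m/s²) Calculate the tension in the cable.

Take torques about the hinge: T sin 31° · 5 = 41×9.8×2.9 + 146×1.8 = 1428 N·m.
So T = 1428 / (0.5150 × 5) = 554.53 N.

T ≈ 555 N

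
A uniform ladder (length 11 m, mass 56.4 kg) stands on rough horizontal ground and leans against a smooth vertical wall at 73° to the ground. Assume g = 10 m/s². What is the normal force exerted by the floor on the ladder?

ΣF_y = 0: N_floor = 56.4×10 = 564 N.

N_floor ≈ 564 N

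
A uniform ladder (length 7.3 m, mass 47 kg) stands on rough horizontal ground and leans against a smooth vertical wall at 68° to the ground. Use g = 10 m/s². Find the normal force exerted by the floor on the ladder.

N_floor ≈ 470 N

ΣF_y = 0: N_floor = 47×10 = 470 N.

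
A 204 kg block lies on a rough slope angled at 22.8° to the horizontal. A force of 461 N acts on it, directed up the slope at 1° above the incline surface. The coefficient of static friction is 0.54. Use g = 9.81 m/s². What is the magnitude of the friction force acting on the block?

Axes along / perpendicular to the incline. W sin 22.8° = 775.5 N down-slope; W cos 22.8° = 1845 N into the surface.
Perpendicular: N = W cos 22.8° − P sin 1° = 1845 − 8.046 = 1837 N.
Along incline: P cos 1° + f = W sin 22.8° (friction acts up-slope) → f = 775.5 − 460.9 = 314.6 N.
|f| = 314.6 N ≤ μN = 991.9 N, so the block is indeed static.

f ≈ 315 N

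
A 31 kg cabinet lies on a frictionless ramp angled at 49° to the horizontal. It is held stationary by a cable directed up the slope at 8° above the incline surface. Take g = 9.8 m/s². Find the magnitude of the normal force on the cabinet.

Take axes along and perpendicular to the incline. Weight components: W sin 49° = 229.3 N down-slope, W cos 49° = 199.3 N into the surface.
Along incline: T cos 8° = W sin 49° → T = 231.5 N.
Perpendicular: N = W cos 49° − T sin 8° = 167.1 N.

N ≈ 167 N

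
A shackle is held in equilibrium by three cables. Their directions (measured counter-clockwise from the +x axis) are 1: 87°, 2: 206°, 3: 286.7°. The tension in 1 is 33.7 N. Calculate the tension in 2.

T_2 ≈ 11.5 N

Resolve: ΣF_x = 33.7 cos 87° + T_2 cos 206° + T_3 cos 286.7° = 0.
        ΣF_y = 33.7 sin 87° + T_2 sin 206° + T_3 sin 286.7° = 0.
The known terms sum to (1.764, 33.65) N, so -0.8988 T_2 + 0.2874 T_3 = -1.764 and -0.4384 T_2 − 0.9578 T_3 = -33.65.
Solving simultaneously: T_2 = 11.51 N, T_3 = 29.87 N.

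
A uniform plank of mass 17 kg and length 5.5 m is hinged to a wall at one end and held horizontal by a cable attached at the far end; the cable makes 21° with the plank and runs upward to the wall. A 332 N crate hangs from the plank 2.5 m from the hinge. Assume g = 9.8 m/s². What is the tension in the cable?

Take torques about the hinge: T sin 21° · 5.5 = 17×9.8×2.75 + 332×2.5 = 1288.2 N·m.
So T = 1288.2 / (0.3584 × 5.5) = 653.54 N.

T ≈ 654 N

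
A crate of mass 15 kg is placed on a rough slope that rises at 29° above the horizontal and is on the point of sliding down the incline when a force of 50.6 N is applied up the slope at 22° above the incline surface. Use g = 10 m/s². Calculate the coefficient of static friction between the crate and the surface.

On the verge of sliding down the incline, friction is at its maximum μN and acts up the slope.
Perpendicular to incline: N = W cos 29° − P sin 22° = 131.2 − 18.96 = 112.2 N.
Along incline: P cos 22° + μN = W sin 29° → μ = (W sin 29° − P cos 22°) / N = 0.2299.

μ ≈ 0.230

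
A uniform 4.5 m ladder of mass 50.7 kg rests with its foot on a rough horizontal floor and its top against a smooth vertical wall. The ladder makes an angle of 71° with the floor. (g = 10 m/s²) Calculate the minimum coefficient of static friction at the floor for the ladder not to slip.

μ_min ≈ 0.172

ΣF_y = 0: N_floor = 50.7×10 = 507 N.
Torques about the foot: N_wall · 4.5 sin 71° = 50.7×10×2.25 cos 71° → N_wall = 87.287 N.
ΣF_x = 0: f_floor = N_wall = 87.287 N.
μ_min = f_floor / N_floor = 87.287 / 507 = 0.1722.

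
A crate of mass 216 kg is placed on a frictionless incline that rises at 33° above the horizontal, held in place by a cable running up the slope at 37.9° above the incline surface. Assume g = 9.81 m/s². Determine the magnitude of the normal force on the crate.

Take axes along and perpendicular to the incline. Weight components: W sin 33° = 1154 N down-slope, W cos 33° = 1777 N into the surface.
Along incline: T cos 37.9° = W sin 33° → T = 1463 N.
Perpendicular: N = W cos 33° − T sin 37.9° = 878.7 N.

N ≈ 879 N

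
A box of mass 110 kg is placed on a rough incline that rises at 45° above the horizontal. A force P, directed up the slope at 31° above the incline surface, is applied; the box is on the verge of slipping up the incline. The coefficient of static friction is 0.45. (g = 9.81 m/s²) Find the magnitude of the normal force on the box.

On the verge of sliding up the incline, friction equals μN and acts down the slope.
Perpendicular: N + P sin 31° = W cos 45° = 763 N.
Along incline: P cos 31° = W sin 45° + μN  with W sin 45° = 763 N.
Solving the pair for P and N: P = 1016 N, N = 239.7 N (and f = μN = 107.9 N).

N ≈ 240 N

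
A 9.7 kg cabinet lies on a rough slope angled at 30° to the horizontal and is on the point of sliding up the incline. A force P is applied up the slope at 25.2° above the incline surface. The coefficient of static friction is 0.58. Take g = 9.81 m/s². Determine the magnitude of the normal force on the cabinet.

On the verge of sliding up the incline, friction equals μN and acts down the slope.
Perpendicular: N + P sin 25.2° = W cos 30° = 82.41 N.
Along incline: P cos 25.2° = W sin 30° + μN  with W sin 30° = 47.58 N.
Solving the pair for P and N: P = 82.81 N, N = 47.15 N (and f = μN = 27.35 N).

N ≈ 47.2 N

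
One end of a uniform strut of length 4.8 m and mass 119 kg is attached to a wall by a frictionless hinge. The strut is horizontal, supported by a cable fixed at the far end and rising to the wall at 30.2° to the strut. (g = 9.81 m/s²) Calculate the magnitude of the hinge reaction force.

|H| ≈ 1160 N

Take torques about the hinge: T sin 30.2° · 4.8 = 119×9.81×2.4 = 2801.7 N·m.
So T = 2801.7 / (0.5030 × 4.8) = 1160.4 N.
ΣF_x = 0: H_x = T cos 30.2° = 1002.9 N.
ΣF_y = 0: H_y = (119×9.81) − T sin 30.2° = 1167.4 − 583.7 = 583.7 N.
|H| = √(H_x² + H_y²) = √((1002.9)² + (583.7)²) = 1160.4 N.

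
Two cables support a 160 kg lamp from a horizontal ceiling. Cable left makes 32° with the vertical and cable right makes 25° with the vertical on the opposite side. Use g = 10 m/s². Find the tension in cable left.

T_left ≈ 806 N

Angles from the horizontal: cable left is 90° − 32° = 58°, cable right is 90° − 25° = 65°.
Weight W = 160 × 10 = 1600 N acts straight down.
Horizontal: T_left cos 58° = T_right cos 65°  →  T_right = 1.254 T_left.
Vertical: T_left sin 58° + T_right sin 65° = 1600.
Substituting the horizontal relation into the vertical equation gives 1.984 T_left = 1600, so T_left = 806.3 N.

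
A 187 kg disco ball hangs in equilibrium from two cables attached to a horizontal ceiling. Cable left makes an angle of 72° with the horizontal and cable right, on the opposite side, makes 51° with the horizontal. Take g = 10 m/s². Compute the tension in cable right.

T_right ≈ 689 N

Weight W = 187 × 10 = 1870 N acts straight down.
Horizontal: T_left cos 72° = T_right cos 51°  →  T_left = 2.037 T_right.
Vertical: T_left sin 72° + T_right sin 51° = 1870.
Substituting the horizontal relation into the vertical equation gives 2.714 T_right = 1870, so T_right = 689 N.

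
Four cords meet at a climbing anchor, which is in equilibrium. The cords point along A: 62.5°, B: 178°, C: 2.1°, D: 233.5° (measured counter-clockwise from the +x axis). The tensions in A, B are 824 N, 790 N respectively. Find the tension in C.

T_C ≈ 998 N

Resolve: ΣF_x = 824 cos 62.5° + 790 cos 178° + T_C cos 2.1° + T_D cos 233.5° = 0.
        ΣF_y = 824 sin 62.5° + 790 sin 178° + T_C sin 2.1° + T_D sin 233.5° = 0.
The known terms sum to (-409, 758.5) N, so 0.9993 T_C − 0.5948 T_D = 409 and 0.0366 T_C − 0.8039 T_D = -758.5.
Solving simultaneously: T_C = 998 N, T_D = 989 N.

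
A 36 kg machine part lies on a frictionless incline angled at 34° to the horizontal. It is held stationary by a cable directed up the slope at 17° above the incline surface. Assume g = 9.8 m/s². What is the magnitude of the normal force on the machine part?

N ≈ 232 N

Take axes along and perpendicular to the incline. Weight components: W sin 34° = 197.3 N down-slope, W cos 34° = 292.5 N into the surface.
Along incline: T cos 17° = W sin 34° → T = 206.3 N.
Perpendicular: N = W cos 34° − T sin 17° = 232.2 N.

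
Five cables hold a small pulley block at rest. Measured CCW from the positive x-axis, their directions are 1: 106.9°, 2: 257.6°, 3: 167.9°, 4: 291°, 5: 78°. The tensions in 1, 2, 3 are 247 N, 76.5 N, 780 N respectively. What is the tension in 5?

T_5 ≈ 1240 N

Resolve: ΣF_x = 247 cos 106.9° + 76.5 cos 257.6° + 780 cos 167.9° + T_4 cos 291° + T_5 cos 78° = 0.
        ΣF_y = 247 sin 106.9° + 76.5 sin 257.6° + 780 sin 167.9° + T_4 sin 291° + T_5 sin 78° = 0.
The known terms sum to (-850.9, 325.1) N, so 0.3584 T_4 + 0.2079 T_5 = 850.9 and -0.9336 T_4 + 0.9781 T_5 = -325.1.
Solving simultaneously: T_4 = 1652 N, T_5 = 1245 N.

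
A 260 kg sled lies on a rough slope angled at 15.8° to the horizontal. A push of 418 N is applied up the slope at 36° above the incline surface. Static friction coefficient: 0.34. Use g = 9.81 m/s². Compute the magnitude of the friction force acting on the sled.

f ≈ 356 N

Axes along / perpendicular to the incline. W sin 15.8° = 694.5 N down-slope; W cos 15.8° = 2454 N into the surface.
Perpendicular: N = W cos 15.8° − P sin 36° = 2454 − 245.7 = 2209 N.
Along incline: P cos 36° + f = W sin 15.8° (friction acts up-slope) → f = 694.5 − 338.2 = 356.3 N.
|f| = 356.3 N ≤ μN = 750.9 N, so the sled is indeed static.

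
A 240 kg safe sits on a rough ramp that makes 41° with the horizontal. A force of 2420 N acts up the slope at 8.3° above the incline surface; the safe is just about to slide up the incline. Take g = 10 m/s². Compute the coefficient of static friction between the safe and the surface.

On the verge of sliding up the incline, friction is at its maximum μN and acts down the slope.
Perpendicular to incline: N = W cos 41° − P sin 8.3° = 1811 − 349.3 = 1462 N.
Along incline: P cos 8.3° − μN = W sin 41° → μ = −(W sin 41° − P cos 8.3°) / N = 0.561.

μ ≈ 0.561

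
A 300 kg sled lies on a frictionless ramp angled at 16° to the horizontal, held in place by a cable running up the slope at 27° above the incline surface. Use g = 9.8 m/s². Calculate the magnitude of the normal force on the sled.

N ≈ 2410 N

Take axes along and perpendicular to the incline. Weight components: W sin 16° = 810.4 N down-slope, W cos 16° = 2826 N into the surface.
Along incline: T cos 27° = W sin 16° → T = 909.5 N.
Perpendicular: N = W cos 16° − T sin 27° = 2413 N.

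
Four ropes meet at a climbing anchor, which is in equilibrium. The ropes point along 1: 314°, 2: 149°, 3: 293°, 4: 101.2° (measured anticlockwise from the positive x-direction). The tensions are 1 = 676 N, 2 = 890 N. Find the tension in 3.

T_3 ≈ 1430 N

Resolve: ΣF_x = 676 cos 314° + 890 cos 149° + T_3 cos 293° + T_4 cos 101.2° = 0.
        ΣF_y = 676 sin 314° + 890 sin 149° + T_3 sin 293° + T_4 sin 101.2° = 0.
The known terms sum to (-293.3, -27.89) N, so 0.3907 T_3 − 0.1942 T_4 = 293.3 and -0.9205 T_3 + 0.9810 T_4 = 27.89.
Solving simultaneously: T_3 = 1433 N, T_4 = 1373 N.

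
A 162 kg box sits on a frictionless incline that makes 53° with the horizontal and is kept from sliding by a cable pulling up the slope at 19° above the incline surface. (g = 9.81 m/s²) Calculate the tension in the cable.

Take axes along and perpendicular to the incline. Weight components: W sin 53° = 1269 N down-slope, W cos 53° = 956.4 N into the surface.
Along incline: T cos 19° = W sin 53° → T = 1342 N.
Perpendicular: N = W cos 53° − T sin 19° = 519.4 N.

T ≈ 1340 N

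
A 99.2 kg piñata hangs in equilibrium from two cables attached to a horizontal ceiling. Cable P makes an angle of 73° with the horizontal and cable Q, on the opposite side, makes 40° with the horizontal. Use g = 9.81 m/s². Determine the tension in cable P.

T_P ≈ 810 N

Weight W = 99.2 × 9.81 = 973.2 N acts straight down.
Horizontal: T_P cos 73° = T_Q cos 40°  →  T_Q = 0.3817 T_P.
Vertical: T_P sin 73° + T_Q sin 40° = 973.2.
Substituting the horizontal relation into the vertical equation gives 1.202 T_P = 973.2, so T_P = 809.9 N.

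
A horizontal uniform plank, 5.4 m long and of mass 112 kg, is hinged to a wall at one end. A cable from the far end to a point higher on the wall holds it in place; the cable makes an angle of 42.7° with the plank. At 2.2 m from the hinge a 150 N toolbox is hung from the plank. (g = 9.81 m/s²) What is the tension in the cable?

Take torques about the hinge: T sin 42.7° · 5.4 = 112×9.81×2.7 + 150×2.2 = 3296.5 N·m.
So T = 3296.5 / (0.6782 × 5.4) = 900.19 N.

T ≈ 900 N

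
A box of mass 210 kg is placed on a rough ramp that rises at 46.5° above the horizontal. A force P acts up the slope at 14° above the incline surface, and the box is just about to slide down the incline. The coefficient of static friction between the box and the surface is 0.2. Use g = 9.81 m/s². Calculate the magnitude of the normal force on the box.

N ≈ 1100 N

On the verge of sliding down the incline, friction equals μN and acts up the slope.
Perpendicular: N + P sin 14° = W cos 46.5° = 1418 N.
Along incline: P cos 14° + μN = W sin 46.5° with W sin 46.5° = 1494 N.
Solving the pair for P and N: P = 1313 N, N = 1100 N (and f = μN = 220.1 N).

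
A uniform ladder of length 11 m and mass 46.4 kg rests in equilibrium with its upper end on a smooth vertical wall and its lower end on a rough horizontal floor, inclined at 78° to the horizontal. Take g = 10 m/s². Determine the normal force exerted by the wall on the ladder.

Torques about the foot: N_wall · 11 sin 78° = 46.4×10×5.5 cos 78° → N_wall = 49.313 N.

N_wall ≈ 49.3 N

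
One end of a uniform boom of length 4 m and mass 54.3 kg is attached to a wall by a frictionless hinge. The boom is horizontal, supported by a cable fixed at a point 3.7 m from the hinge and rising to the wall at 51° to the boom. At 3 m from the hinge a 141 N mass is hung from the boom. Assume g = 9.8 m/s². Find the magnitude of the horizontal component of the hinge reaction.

Take torques about the hinge: T sin 51° · 3.7 = 54.3×9.8×2 + 141×3 = 1487.3 N·m.
So T = 1487.3 / (0.7771 × 3.7) = 517.24 N.
ΣF_x = 0: H_x = T cos 51° = 325.51 N.

H_x ≈ 326 N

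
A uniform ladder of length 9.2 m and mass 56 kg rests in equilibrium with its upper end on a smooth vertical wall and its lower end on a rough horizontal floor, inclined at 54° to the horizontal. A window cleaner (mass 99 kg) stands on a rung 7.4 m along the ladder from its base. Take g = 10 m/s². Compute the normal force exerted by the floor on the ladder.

ΣF_y = 0: N_floor = 56×10 + 99×10 = 1550 N.

N_floor ≈ 1550 N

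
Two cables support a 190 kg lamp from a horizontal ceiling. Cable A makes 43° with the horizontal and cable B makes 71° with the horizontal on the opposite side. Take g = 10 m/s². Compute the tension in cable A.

T_A ≈ 677 N

Weight W = 190 × 10 = 1900 N acts straight down.
Horizontal: T_A cos 43° = T_B cos 71°  →  T_B = 2.246 T_A.
Vertical: T_A sin 43° + T_B sin 71° = 1900.
Substituting the horizontal relation into the vertical equation gives 2.806 T_A = 1900, so T_A = 677.1 N.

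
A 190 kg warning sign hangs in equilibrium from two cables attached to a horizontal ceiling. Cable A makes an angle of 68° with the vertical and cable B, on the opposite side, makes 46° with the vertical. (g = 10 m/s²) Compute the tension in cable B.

Angles from the horizontal: cable A is 90° − 68° = 22°, cable B is 90° − 46° = 44°.
Weight W = 190 × 10 = 1900 N acts straight down.
Horizontal: T_A cos 22° = T_B cos 44°  →  T_A = 0.7758 T_B.
Vertical: T_A sin 22° + T_B sin 44° = 1900.
Substituting the horizontal relation into the vertical equation gives 0.9853 T_B = 1900, so T_B = 1928 N.

T_B ≈ 1930 N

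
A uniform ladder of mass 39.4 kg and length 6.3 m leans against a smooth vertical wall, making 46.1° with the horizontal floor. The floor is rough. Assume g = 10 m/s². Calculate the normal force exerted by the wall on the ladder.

N_wall ≈ 190 N

Torques about the foot: N_wall · 6.3 sin 46.1° = 39.4×10×3.15 cos 46.1° → N_wall = 189.58 N.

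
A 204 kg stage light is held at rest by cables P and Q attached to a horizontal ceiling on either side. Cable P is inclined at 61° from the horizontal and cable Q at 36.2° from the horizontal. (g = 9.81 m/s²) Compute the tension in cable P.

Weight W = 204 × 9.81 = 2001 N acts straight down.
Horizontal: T_P cos 61° = T_Q cos 36.2°  →  T_Q = 0.6008 T_P.
Vertical: T_P sin 61° + T_Q sin 36.2° = 2001.
Substituting the horizontal relation into the vertical equation gives 1.229 T_P = 2001, so T_P = 1628 N.

T_P ≈ 1630 N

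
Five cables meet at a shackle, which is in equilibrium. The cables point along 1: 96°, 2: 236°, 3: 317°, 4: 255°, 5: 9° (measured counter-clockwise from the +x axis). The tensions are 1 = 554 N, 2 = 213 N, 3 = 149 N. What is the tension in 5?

T_5 ≈ 149 N

Resolve: ΣF_x = 554 cos 96° + 213 cos 236° + 149 cos 317° + T_4 cos 255° + T_5 cos 9° = 0.
        ΣF_y = 554 sin 96° + 213 sin 236° + 149 sin 317° + T_4 sin 255° + T_5 sin 9° = 0.
The known terms sum to (-68.05, 272.8) N, so -0.2588 T_4 + 0.9877 T_5 = 68.05 and -0.9659 T_4 + 0.1564 T_5 = -272.8.
Solving simultaneously: T_4 = 306.6 N, T_5 = 149.2 N.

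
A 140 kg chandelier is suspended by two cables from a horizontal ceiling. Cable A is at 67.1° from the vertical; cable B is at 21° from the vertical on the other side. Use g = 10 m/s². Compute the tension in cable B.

T_B ≈ 1290 N

Angles from the horizontal: cable A is 90° − 67.1° = 22.9°, cable B is 90° − 21° = 69°.
Weight W = 140 × 10 = 1400 N acts straight down.
Horizontal: T_A cos 22.9° = T_B cos 69°  →  T_A = 0.389 T_B.
Vertical: T_A sin 22.9° + T_B sin 69° = 1400.
Substituting the horizontal relation into the vertical equation gives 1.085 T_B = 1400, so T_B = 1290 N.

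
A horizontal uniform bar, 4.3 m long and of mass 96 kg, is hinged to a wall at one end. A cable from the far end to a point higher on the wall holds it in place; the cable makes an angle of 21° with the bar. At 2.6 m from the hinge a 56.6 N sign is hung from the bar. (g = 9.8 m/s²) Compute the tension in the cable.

T ≈ 1410 N

Take torques about the hinge: T sin 21° · 4.3 = 96×9.8×2.15 + 56.6×2.6 = 2169.9 N·m.
So T = 2169.9 / (0.3584 × 4.3) = 1408.1 N.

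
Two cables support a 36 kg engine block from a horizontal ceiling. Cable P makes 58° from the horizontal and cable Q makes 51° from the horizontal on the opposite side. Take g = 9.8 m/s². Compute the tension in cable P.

Weight W = 36 × 9.8 = 352.8 N acts straight down.
Horizontal: T_P cos 58° = T_Q cos 51°  →  T_Q = 0.8421 T_P.
Vertical: T_P sin 58° + T_Q sin 51° = 352.8.
Substituting the horizontal relation into the vertical equation gives 1.502 T_P = 352.8, so T_P = 234.8 N.

T_P ≈ 235 N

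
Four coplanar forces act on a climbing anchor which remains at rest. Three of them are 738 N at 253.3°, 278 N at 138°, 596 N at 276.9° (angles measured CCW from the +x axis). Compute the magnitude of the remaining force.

F ≈ 1170 N

Sum the known components: ΣF_x = -347.1 N, ΣF_y = -1113 N.
For equilibrium the remaining force must supply (−ΣF_x, −ΣF_y) = (347.1, 1113) N.
Magnitude = √((347.1)² + (1113)²) = 1165 N; direction = atan2(1113, 347.1) = 72.7°.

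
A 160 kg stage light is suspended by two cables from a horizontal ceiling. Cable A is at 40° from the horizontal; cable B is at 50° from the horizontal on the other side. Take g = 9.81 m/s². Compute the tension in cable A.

Weight W = 160 × 9.81 = 1570 N acts straight down.
Horizontal: T_A cos 40° = T_B cos 50°  →  T_B = 1.192 T_A.
Vertical: T_A sin 40° + T_B sin 50° = 1570.
Substituting the horizontal relation into the vertical equation gives 1.556 T_A = 1570, so T_A = 1009 N.

T_A ≈ 1010 N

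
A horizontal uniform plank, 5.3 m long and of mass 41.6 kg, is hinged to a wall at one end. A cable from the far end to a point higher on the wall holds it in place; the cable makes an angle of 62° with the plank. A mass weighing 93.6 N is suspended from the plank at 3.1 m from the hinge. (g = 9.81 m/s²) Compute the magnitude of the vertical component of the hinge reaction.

Take torques about the hinge: T sin 62° · 5.3 = 41.6×9.81×2.65 + 93.6×3.1 = 1371.6 N·m.
So T = 1371.6 / (0.8829 × 5.3) = 293.1 N.
ΣF_y = 0: H_y = (41.6×9.81 + 93.6) − T sin 62° = 501.7 − 258.8 = 242.9 N.

|H_y| ≈ 243 N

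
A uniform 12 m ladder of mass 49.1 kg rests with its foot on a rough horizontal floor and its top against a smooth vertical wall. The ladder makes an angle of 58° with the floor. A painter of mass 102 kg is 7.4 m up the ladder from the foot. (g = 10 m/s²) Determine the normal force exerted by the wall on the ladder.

N_wall ≈ 546 N

Torques about the foot: N_wall · 12 sin 58° = 49.1×10×6 cos 58° + 102×10×7.4 cos 58° → N_wall = 546.45 N.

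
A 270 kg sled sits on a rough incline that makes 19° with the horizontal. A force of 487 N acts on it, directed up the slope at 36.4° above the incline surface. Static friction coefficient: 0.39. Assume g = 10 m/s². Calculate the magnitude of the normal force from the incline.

N ≈ 2260 N

Axes along / perpendicular to the incline. W sin 19° = 879 N down-slope; W cos 19° = 2553 N into the surface.
Perpendicular: N = W cos 19° − P sin 36.4° = 2553 − 289 = 2264 N.
Along incline: P cos 36.4° + f = W sin 19° (friction acts up-slope) → f = 879 − 392 = 487.1 N.
|f| = 487.1 N ≤ μN = 882.9 N, so the sled is indeed static.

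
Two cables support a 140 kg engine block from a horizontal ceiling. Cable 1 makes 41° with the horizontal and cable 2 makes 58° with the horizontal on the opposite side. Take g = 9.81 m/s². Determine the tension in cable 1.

T_1 ≈ 737 N

Weight W = 140 × 9.81 = 1373 N acts straight down.
Horizontal: T_1 cos 41° = T_2 cos 58°  →  T_2 = 1.424 T_1.
Vertical: T_1 sin 41° + T_2 sin 58° = 1373.
Substituting the horizontal relation into the vertical equation gives 1.864 T_1 = 1373, so T_1 = 736.9 N.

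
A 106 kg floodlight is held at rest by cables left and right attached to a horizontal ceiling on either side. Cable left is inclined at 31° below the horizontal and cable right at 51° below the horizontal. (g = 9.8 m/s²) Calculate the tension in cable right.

T_right ≈ 899 N

Weight W = 106 × 9.8 = 1039 N acts straight down.
Horizontal: T_left cos 31° = T_right cos 51°  →  T_left = 0.7342 T_right.
Vertical: T_left sin 31° + T_right sin 51° = 1039.
Substituting the horizontal relation into the vertical equation gives 1.155 T_right = 1039, so T_right = 899.2 N.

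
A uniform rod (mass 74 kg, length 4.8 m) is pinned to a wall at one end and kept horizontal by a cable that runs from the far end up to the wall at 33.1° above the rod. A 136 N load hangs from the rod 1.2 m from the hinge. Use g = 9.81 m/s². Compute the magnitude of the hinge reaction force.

Take torques about the hinge: T sin 33.1° · 4.8 = 74×9.81×2.4 + 136×1.2 = 1905.5 N·m.
So T = 1905.5 / (0.5461 × 4.8) = 726.92 N.
ΣF_x = 0: H_x = T cos 33.1° = 608.95 N.
ΣF_y = 0: H_y = (74×9.81 + 136) − T sin 33.1° = 861.94 − 396.97 = 464.97 N.
|H| = √(H_x² + H_y²) = √((608.95)² + (464.97)²) = 766.17 N.

|H| ≈ 766 N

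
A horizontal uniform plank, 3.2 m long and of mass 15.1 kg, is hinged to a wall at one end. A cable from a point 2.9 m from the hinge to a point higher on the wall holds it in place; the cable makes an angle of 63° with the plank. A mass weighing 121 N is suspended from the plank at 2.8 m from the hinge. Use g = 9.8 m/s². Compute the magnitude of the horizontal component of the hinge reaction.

Take torques about the hinge: T sin 63° · 2.9 = 15.1×9.8×1.6 + 121×2.8 = 575.57 N·m.
So T = 575.57 / (0.8910 × 2.9) = 222.75 N.
ΣF_x = 0: H_x = T cos 63° = 101.13 N.

H_x ≈ 101 N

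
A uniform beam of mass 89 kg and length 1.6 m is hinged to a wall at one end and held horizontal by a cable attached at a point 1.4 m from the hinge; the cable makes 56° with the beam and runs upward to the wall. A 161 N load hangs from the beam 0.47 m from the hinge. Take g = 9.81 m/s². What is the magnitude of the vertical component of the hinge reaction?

|H_y| ≈ 481 N

Take torques about the hinge: T sin 56° · 1.4 = 89×9.81×0.8 + 161×0.47 = 774.14 N·m.
So T = 774.14 / (0.8290 × 1.4) = 666.99 N.
ΣF_y = 0: H_y = (89×9.81 + 161) − T sin 56° = 1034.1 − 552.96 = 481.13 N.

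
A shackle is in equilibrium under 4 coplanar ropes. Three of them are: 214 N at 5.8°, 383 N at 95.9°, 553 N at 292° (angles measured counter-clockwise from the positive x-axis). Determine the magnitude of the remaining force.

Sum the known components: ΣF_x = 380.7 N, ΣF_y = -110.1 N.
For equilibrium the remaining force must supply (−ΣF_x, −ΣF_y) = (-380.7, 110.1) N.
Magnitude = √((-380.7)² + (110.1)²) = 396.3 N; direction = atan2(110.1, -380.7) = 163.9°.

F ≈ 396 N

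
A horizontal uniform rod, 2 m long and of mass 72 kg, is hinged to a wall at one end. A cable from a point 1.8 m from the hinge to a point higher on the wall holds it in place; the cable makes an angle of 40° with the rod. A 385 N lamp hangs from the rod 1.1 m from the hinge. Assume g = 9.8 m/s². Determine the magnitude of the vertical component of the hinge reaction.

|H_y| ≈ 463 N

Take torques about the hinge: T sin 40° · 1.8 = 72×9.8×1 + 385×1.1 = 1129.1 N·m.
So T = 1129.1 / (0.6428 × 1.8) = 975.87 N.
ΣF_y = 0: H_y = (72×9.8 + 385) − T sin 40° = 1090.6 − 627.28 = 463.32 N.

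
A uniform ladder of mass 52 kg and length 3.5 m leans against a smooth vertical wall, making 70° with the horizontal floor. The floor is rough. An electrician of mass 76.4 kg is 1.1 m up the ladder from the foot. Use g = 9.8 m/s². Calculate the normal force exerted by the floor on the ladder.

ΣF_y = 0: N_floor = 52×9.8 + 76.4×9.8 = 1258.3 N.

N_floor ≈ 1260 N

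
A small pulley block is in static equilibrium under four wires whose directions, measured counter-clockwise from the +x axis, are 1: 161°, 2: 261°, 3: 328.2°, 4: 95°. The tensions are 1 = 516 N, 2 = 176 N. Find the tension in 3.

Resolve: ΣF_x = 516 cos 161° + 176 cos 261° + T_3 cos 328.2° + T_4 cos 95° = 0.
        ΣF_y = 516 sin 161° + 176 sin 261° + T_3 sin 328.2° + T_4 sin 95° = 0.
The known terms sum to (-515.4, -5.84) N, so 0.8499 T_3 − 0.0872 T_4 = 515.4 and -0.5270 T_3 + 0.9962 T_4 = 5.84.
Solving simultaneously: T_3 = 641.9 N, T_4 = 345.4 N.

T_3 ≈ 642 N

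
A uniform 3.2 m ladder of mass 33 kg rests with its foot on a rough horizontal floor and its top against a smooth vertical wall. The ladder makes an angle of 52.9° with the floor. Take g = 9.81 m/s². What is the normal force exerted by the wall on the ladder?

Torques about the foot: N_wall · 3.2 sin 52.9° = 33×9.81×1.6 cos 52.9° → N_wall = 122.42 N.

N_wall ≈ 122 N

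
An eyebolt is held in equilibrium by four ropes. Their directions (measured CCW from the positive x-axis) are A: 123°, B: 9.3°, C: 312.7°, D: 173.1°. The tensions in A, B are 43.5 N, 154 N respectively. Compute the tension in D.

Resolve: ΣF_x = 43.5 cos 123° + 154 cos 9.3° + T_C cos 312.7° + T_D cos 173.1° = 0.
        ΣF_y = 43.5 sin 123° + 154 sin 9.3° + T_C sin 312.7° + T_D sin 173.1° = 0.
The known terms sum to (128.3, 61.37) N, so 0.6782 T_C − 0.9928 T_D = -128.3 and -0.7349 T_C + 0.1201 T_D = -61.37.
Solving simultaneously: T_C = 117.8 N, T_D = 209.7 N.

T_D ≈ 210 N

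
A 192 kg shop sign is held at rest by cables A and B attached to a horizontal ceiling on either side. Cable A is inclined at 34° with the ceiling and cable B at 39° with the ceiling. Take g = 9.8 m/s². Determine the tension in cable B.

T_B ≈ 1630 N

Weight W = 192 × 9.8 = 1882 N acts straight down.
Horizontal: T_A cos 34° = T_B cos 39°  →  T_A = 0.9374 T_B.
Vertical: T_A sin 34° + T_B sin 39° = 1882.
Substituting the horizontal relation into the vertical equation gives 1.154 T_B = 1882, so T_B = 1631 N.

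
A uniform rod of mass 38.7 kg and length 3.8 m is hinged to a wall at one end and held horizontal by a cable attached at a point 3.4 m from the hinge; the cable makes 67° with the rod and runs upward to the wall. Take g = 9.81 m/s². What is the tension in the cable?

T ≈ 230 N

Take torques about the hinge: T sin 67° · 3.4 = 38.7×9.81×1.9 = 721.33 N·m.
So T = 721.33 / (0.9205 × 3.4) = 230.48 N.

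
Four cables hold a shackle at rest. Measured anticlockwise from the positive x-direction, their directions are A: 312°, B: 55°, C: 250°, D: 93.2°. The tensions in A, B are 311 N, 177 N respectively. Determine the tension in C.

Resolve: ΣF_x = 311 cos 312° + 177 cos 55° + T_C cos 250° + T_D cos 93.2° = 0.
        ΣF_y = 311 sin 312° + 177 sin 55° + T_C sin 250° + T_D sin 93.2° = 0.
The known terms sum to (309.6, -86.13) N, so -0.3420 T_C − 0.0558 T_D = -309.6 and -0.9397 T_C + 0.9984 T_D = 86.13.
Solving simultaneously: T_C = 772.5 N, T_D = 813.3 N.

T_C ≈ 773 N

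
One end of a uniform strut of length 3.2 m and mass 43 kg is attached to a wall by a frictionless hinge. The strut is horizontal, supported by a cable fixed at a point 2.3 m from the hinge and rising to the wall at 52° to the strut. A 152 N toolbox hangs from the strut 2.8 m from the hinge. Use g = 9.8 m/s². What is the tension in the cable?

T ≈ 607 N

Take torques about the hinge: T sin 52° · 2.3 = 43×9.8×1.6 + 152×2.8 = 1099.8 N·m.
So T = 1099.8 / (0.7880 × 2.3) = 606.83 N.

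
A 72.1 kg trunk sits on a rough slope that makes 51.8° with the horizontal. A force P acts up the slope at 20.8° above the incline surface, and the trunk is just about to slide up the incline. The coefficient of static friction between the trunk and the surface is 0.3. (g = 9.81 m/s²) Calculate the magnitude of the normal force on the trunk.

N ≈ 203 N

On the verge of sliding up the incline, friction equals μN and acts down the slope.
Perpendicular: N + P sin 20.8° = W cos 51.8° = 437.4 N.
Along incline: P cos 20.8° = W sin 51.8° + μN  with W sin 51.8° = 555.8 N.
Solving the pair for P and N: P = 659.8 N, N = 203.1 N (and f = μN = 60.93 N).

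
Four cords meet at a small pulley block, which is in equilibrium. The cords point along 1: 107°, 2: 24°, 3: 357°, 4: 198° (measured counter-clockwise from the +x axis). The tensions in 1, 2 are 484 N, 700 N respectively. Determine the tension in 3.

T_3 ≈ 1550 N

Resolve: ΣF_x = 484 cos 107° + 700 cos 24° + T_3 cos 357° + T_4 cos 198° = 0.
        ΣF_y = 484 sin 107° + 700 sin 24° + T_3 sin 357° + T_4 sin 198° = 0.
The known terms sum to (498, 747.6) N, so 0.9986 T_3 − 0.9511 T_4 = -498 and -0.0523 T_3 − 0.3090 T_4 = -747.6.
Solving simultaneously: T_3 = 1555 N, T_4 = 2156 N.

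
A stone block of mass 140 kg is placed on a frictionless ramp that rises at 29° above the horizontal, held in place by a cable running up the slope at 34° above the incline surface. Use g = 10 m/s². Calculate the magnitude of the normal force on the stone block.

Take axes along and perpendicular to the incline. Weight components: W sin 29° = 678.7 N down-slope, W cos 29° = 1224 N into the surface.
Along incline: T cos 34° = W sin 29° → T = 818.7 N.
Perpendicular: N = W cos 29° − T sin 34° = 766.7 N.

N ≈ 767 N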